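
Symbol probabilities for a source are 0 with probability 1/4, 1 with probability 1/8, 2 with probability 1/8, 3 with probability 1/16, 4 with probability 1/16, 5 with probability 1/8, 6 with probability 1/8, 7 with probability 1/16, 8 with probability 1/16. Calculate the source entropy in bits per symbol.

Each probability is a power of 1/2, so log₂(1/p) is an integer.
H = Σ p·log₂(1/p) = 1/4·2 + 1/8·3 + 1/8·3 + 1/16·4 + 1/16·4 + 1/8·3 + 1/8·3 + 1/16·4 + 1/16·4 = 3 bits.

3 bits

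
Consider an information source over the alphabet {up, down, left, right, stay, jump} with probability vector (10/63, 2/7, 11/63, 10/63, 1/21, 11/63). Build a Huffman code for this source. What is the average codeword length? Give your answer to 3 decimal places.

Repeatedly combine the two least-probable nodes; the expected code length is the sum of the merged weights.
merge 1/21 + 10/63 → 13/63
merge 10/63 + 11/63 → 1/3
merge 11/63 + 13/63 → 8/21
merge 2/7 + 1/3 → 13/21
merge 8/21 + 13/21 → 1
L = 13/63 + 1/3 + 8/21 + 13/21 + 1 = 160/63 ≈ 2.540 bits/symbol.

2.540 bits/symbol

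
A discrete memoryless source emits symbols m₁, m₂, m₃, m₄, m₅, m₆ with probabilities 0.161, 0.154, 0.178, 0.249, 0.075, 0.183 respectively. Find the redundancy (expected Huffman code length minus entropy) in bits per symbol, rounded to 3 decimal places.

0.057 bits

Entropy H = −Σ p log₂ p ≈ 2.5112 bits.
Huffman merges: 3/40+77/500→229/1000; 161/1000+89/500→339/1000; 183/1000+229/1000→103/250; 249/1000+339/1000→147/250; 103/250+147/250→1. L = 321/125 ≈ 2.5680.
L − H = 2.5680 − 2.5112 = 0.057 bits.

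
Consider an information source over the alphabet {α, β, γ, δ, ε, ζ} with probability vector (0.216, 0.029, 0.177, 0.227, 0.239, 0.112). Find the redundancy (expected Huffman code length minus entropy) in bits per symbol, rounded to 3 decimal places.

Entropy H = −Σ p log₂ p ≈ 2.4007 bits.
Huffman merges: 29/1000+14/125→141/1000; 141/1000+177/1000→159/500; 27/125+227/1000→443/1000; 239/1000+159/500→557/1000; 443/1000+557/1000→1. L = 2459/1000 ≈ 2.4590.
L − H = 2.4590 − 2.4007 = 0.058 bits.

0.058 bits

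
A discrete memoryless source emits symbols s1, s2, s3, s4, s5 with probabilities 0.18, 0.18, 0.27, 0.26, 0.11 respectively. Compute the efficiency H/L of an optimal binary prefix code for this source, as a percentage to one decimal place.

Entropy H = −Σ p log₂ p ≈ 2.2562 bits.
Huffman merges: 11/100+9/50→29/100; 9/50+13/50→11/25; 27/100+29/100→14/25; 11/25+14/25→1. L = 229/100 ≈ 2.2900.
Efficiency = H/L = 2.2562/2.2900 = 98.5%.

98.5%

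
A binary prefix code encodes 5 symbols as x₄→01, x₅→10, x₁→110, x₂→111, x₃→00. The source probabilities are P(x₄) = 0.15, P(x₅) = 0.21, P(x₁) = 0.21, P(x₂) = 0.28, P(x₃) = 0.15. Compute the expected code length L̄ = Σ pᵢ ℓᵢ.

2.49 bits/symbol

L̄ = Σ pᵢ·ℓᵢ = 0.15·2 + 0.21·2 + 0.21·3 + 0.28·3 + 0.15·2 = 2.49 bits/symbol.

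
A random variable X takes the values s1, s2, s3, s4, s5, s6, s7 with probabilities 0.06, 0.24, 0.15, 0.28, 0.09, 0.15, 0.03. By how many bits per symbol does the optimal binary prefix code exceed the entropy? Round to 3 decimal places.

Entropy H = −Σ p log₂ p ≈ 2.5374 bits.
Huffman merges: 3/100+3/50→9/100; 9/100+9/100→9/50; 3/20+3/20→3/10; 9/50+6/25→21/50; 7/25+3/10→29/50; 21/50+29/50→1. L = 257/100 ≈ 2.5700.
L − H = 2.5700 − 2.5374 = 0.033 bits.

0.033 bits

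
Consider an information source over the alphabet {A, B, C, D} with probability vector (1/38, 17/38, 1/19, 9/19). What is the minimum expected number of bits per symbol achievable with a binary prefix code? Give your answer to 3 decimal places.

Repeatedly combine the two least-probable nodes; the expected code length is the sum of the merged weights.
merge 1/38 + 1/19 → 3/38
merge 3/38 + 17/38 → 10/19
merge 9/19 + 10/19 → 1
L = 3/38 + 10/19 + 1 = 61/38 ≈ 1.605 bits/symbol.

1.605 bits/symbol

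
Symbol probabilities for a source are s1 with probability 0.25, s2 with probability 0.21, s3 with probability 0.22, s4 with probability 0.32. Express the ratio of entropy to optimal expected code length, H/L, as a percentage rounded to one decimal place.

99.0%

Entropy H = −Σ p log₂ p ≈ 1.9794 bits.
Huffman merges: 21/100+11/50→43/100; 1/4+8/25→57/100; 43/100+57/100→1. L = 2 ≈ 2.0000.
Efficiency = H/L = 1.9794/2.0000 = 99.0%.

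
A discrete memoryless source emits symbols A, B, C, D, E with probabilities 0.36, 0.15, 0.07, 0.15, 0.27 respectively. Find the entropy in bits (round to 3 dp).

H = −Σ pᵢ log₂ pᵢ.
−0.36·log₂(0.36) = 0.5306
−0.15·log₂(0.15) = 0.4105
−0.07·log₂(0.07) = 0.2686
−0.15·log₂(0.15) = 0.4105
−0.27·log₂(0.27) = 0.5100
Sum ≈ 2.1303 → 2.130 bits.

2.130 bits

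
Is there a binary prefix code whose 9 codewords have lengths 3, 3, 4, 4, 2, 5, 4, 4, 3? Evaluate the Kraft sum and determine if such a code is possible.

With common denominator 2^5 = 32: Σ 2^(−ℓᵢ) = 4/32 + 4/32 + 2/32 + 2/32 + 8/32 + 1/32 + 2/32 + 2/32 + 4/32 = 29/32 = 0.90625.
Kraft's inequality requires Σ ≤ 1; here Σ = 0.90625 ≤ 1, so such a prefix code exists.

0.90625; yes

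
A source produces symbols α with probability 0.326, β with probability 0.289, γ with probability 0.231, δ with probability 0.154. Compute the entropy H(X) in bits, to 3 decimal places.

H = −Σ pᵢ log₂ pᵢ.
−0.326·log₂(0.326) = 0.5272
−0.289·log₂(0.289) = 0.5176
−0.231·log₂(0.231) = 0.4883
−0.154·log₂(0.154) = 0.4156
Sum ≈ 1.9487 → 1.949 bits.

1.949 bits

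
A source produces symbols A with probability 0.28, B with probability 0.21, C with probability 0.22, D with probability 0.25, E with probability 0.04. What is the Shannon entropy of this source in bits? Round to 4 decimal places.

H = −Σ pᵢ log₂ pᵢ.
−0.28·log₂(0.28) = 0.5142
−0.21·log₂(0.21) = 0.4728
−0.22·log₂(0.22) = 0.4806
−0.25·log₂(0.25) = 0.5000
−0.04·log₂(0.04) = 0.1858
Sum ≈ 2.1534 → 2.1534 bits.

2.1534 bits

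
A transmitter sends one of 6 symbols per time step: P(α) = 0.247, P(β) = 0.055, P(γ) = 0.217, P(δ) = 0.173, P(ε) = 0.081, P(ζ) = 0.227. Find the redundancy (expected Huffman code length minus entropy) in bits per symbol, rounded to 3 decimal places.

0.021 bits

Entropy H = −Σ p log₂ p ≈ 2.4240 bits.
Huffman merges: 11/200+81/1000→17/125; 17/125+173/1000→309/1000; 217/1000+227/1000→111/250; 247/1000+309/1000→139/250; 111/250+139/250→1. L = 489/200 ≈ 2.4450.
L − H = 2.4450 − 2.4240 = 0.021 bits.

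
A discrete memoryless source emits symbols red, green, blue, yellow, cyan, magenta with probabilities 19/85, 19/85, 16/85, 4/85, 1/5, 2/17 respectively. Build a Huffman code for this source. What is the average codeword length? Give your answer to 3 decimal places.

Repeatedly combine the two least-probable nodes; the expected code length is the sum of the merged weights.
merge 4/85 + 2/17 → 14/85
merge 14/85 + 16/85 → 6/17
merge 1/5 + 19/85 → 36/85
merge 19/85 + 6/17 → 49/85
merge 36/85 + 49/85 → 1
L = 14/85 + 6/17 + 36/85 + 49/85 + 1 = 214/85 ≈ 2.518 bits/symbol.

2.518 bits/symbol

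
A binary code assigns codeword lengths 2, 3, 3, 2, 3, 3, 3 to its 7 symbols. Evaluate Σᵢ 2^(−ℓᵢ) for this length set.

With common denominator 2^3 = 8: Σ 2^(−ℓᵢ) = 2/8 + 1/8 + 1/8 + 2/8 + 1/8 + 1/8 + 1/8 = 9/8 = 1.125.

1.125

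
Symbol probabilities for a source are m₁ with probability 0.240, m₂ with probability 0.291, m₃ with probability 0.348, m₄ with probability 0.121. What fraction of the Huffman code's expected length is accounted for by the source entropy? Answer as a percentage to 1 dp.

95.6%

Entropy H = −Σ p log₂ p ≈ 1.9110 bits.
Huffman merges: 121/1000+6/25→361/1000; 291/1000+87/250→639/1000; 361/1000+639/1000→1. L = 2 ≈ 2.0000.
Efficiency = H/L = 1.9110/2.0000 = 95.6%.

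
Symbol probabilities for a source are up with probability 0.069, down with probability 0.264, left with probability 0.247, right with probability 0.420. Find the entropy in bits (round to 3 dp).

1.797 bits

H = −Σ pᵢ log₂ pᵢ.
−0.069·log₂(0.069) = 0.2662
−0.264·log₂(0.264) = 0.5072
−0.247·log₂(0.247) = 0.4983
−0.420·log₂(0.420) = 0.5256
Sum ≈ 1.7973 → 1.797 bits.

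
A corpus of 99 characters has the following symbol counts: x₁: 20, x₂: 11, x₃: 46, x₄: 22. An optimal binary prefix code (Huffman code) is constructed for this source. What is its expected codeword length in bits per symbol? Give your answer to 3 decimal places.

Probabilities are the counts divided by 99.
Repeatedly combine the two least-probable nodes; the expected code length is the sum of the merged weights.
merge 1/9 + 20/99 → 31/99
merge 2/9 + 31/99 → 53/99
merge 46/99 + 53/99 → 1
L = 31/99 + 53/99 + 1 = 61/33 ≈ 1.848 bits/symbol.

1.848 bits/symbol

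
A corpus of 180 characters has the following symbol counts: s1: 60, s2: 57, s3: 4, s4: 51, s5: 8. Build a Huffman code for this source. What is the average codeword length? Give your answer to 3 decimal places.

Probabilities are the counts divided by 180.
Repeatedly combine the two least-probable nodes; the expected code length is the sum of the merged weights.
merge 1/45 + 2/45 → 1/15
merge 1/15 + 17/60 → 7/20
merge 19/60 + 1/3 → 13/20
merge 7/20 + 13/20 → 1
L = 1/15 + 7/20 + 13/20 + 1 = 31/15 ≈ 2.067 bits/symbol.

2.067 bits/symbol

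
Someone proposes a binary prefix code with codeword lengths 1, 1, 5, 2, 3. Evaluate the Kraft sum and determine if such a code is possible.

With common denominator 2^5 = 32: Σ 2^(−ℓᵢ) = 16/32 + 16/32 + 1/32 + 8/32 + 4/32 = 45/32 = 1.40625.
Kraft's inequality requires Σ ≤ 1; here Σ = 1.40625 > 1, so no such prefix code exists.

1.40625; no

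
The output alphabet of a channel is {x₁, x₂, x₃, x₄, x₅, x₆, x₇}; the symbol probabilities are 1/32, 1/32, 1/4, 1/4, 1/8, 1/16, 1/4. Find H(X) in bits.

2.4375 bits

Each probability is a power of 1/2, so log₂(1/p) is an integer.
H = Σ p·log₂(1/p) = 1/32·5 + 1/32·5 + 1/4·2 + 1/4·2 + 1/8·3 + 1/16·4 + 1/4·2 = 2.4375 bits.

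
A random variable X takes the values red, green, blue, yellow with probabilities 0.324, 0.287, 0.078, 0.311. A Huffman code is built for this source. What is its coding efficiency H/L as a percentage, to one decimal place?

92.7%

Entropy H = −Σ p log₂ p ≈ 1.8548 bits.
Huffman merges: 39/500+287/1000→73/200; 311/1000+81/250→127/200; 73/200+127/200→1. L = 2 ≈ 2.0000.
Efficiency = H/L = 1.8548/2.0000 = 92.7%.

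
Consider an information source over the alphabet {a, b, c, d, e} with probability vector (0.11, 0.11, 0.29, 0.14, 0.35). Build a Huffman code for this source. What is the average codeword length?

2.22 bits/symbol

Repeatedly combine the two least-probable nodes; the expected code length is the sum of the merged weights.
merge 11/100 + 11/100 → 11/50
merge 7/50 + 11/50 → 9/25
merge 29/100 + 7/20 → 16/25
merge 9/25 + 16/25 → 1
L = 11/50 + 9/25 + 16/25 + 1 = 111/50 = 2.22 bits/symbol.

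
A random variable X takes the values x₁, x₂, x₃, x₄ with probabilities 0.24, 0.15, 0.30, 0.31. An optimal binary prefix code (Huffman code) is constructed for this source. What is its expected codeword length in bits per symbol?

Repeatedly combine the two least-probable nodes; the expected code length is the sum of the merged weights.
merge 3/20 + 6/25 → 39/100
merge 3/10 + 31/100 → 61/100
merge 39/100 + 61/100 → 1
L = 39/100 + 61/100 + 1 = 2 bits/symbol.

2 bits/symbol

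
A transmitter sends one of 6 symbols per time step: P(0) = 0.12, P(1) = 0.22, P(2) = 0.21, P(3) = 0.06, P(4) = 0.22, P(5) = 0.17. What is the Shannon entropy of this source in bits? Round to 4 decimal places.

H = −Σ pᵢ log₂ pᵢ.
−0.12·log₂(0.12) = 0.3671
−0.22·log₂(0.22) = 0.4806
−0.21·log₂(0.21) = 0.4728
−0.06·log₂(0.06) = 0.2435
−0.22·log₂(0.22) = 0.4806
−0.17·log₂(0.17) = 0.4346
Sum ≈ 2.4792 → 2.4792 bits.

2.4792 bits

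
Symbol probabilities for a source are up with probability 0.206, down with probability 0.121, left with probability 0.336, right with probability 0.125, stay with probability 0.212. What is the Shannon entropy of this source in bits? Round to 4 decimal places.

2.2163 bits

H = −Σ pᵢ log₂ pᵢ.
−0.206·log₂(0.206) = 0.4695
−0.121·log₂(0.121) = 0.3687
−0.336·log₂(0.336) = 0.5287
−0.125·log₂(0.125) = 0.3750
−0.212·log₂(0.212) = 0.4744
Sum ≈ 2.2163 → 2.2163 bits.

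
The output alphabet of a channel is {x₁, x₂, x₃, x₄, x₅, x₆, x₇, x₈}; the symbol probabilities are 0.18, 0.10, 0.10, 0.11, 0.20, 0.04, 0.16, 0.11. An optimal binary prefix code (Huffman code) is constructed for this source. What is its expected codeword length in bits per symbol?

2.94 bits/symbol

Repeatedly combine the two least-probable nodes; the expected code length is the sum of the merged weights.
merge 1/25 + 1/10 → 7/50
merge 1/10 + 11/100 → 21/100
merge 11/100 + 7/50 → 1/4
merge 4/25 + 9/50 → 17/50
merge 1/5 + 21/100 → 41/100
merge 1/4 + 17/50 → 59/100
merge 41/100 + 59/100 → 1
L = 7/50 + 21/100 + 1/4 + 17/50 + 41/100 + 59/100 + 1 = 147/50 = 2.94 bits/symbol.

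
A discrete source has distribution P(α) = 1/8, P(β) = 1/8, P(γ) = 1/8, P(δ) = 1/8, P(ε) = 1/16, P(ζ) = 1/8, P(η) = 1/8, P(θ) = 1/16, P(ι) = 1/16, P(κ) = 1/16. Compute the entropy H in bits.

3.25 bits

Each probability is a power of 1/2, so log₂(1/p) is an integer.
H = Σ p·log₂(1/p) = 1/8·3 + 1/8·3 + 1/8·3 + 1/8·3 + 1/16·4 + 1/8·3 + 1/8·3 + 1/16·4 + 1/16·4 + 1/16·4 = 3.25 bits.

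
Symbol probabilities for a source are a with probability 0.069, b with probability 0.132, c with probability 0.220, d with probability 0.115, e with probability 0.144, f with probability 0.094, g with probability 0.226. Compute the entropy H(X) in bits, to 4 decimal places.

H = −Σ pᵢ log₂ pᵢ.
−0.069·log₂(0.069) = 0.2662
−0.132·log₂(0.132) = 0.3856
−0.220·log₂(0.220) = 0.4806
−0.115·log₂(0.115) = 0.3588
−0.144·log₂(0.144) = 0.4026
−0.094·log₂(0.094) = 0.3207
−0.226·log₂(0.226) = 0.4849
Sum ≈ 2.6993 → 2.6993 bits.

2.6993 bits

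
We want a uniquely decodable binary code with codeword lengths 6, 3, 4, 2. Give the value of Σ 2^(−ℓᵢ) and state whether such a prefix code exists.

0.453125; yes

With common denominator 2^6 = 64: Σ 2^(−ℓᵢ) = 1/64 + 8/64 + 4/64 + 16/64 = 29/64 = 0.453125.
Kraft's inequality requires Σ ≤ 1; here Σ = 0.453125 ≤ 1, so such a prefix code exists.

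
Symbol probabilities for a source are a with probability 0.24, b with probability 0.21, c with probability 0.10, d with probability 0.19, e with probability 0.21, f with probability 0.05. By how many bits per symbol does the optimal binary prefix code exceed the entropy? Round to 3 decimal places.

Entropy H = −Σ p log₂ p ≈ 2.4433 bits.
Huffman merges: 1/20+1/10→3/20; 3/20+19/100→17/50; 21/100+21/100→21/50; 6/25+17/50→29/50; 21/50+29/50→1. L = 249/100 ≈ 2.4900.
L − H = 2.4900 − 2.4433 = 0.047 bits.

0.047 bits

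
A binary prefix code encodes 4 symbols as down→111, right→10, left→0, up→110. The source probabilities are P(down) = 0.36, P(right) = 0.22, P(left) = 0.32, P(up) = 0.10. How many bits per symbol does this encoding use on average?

2.14 bits/symbol

L̄ = Σ pᵢ·ℓᵢ = 0.36·3 + 0.22·2 + 0.32·1 + 0.10·3 = 2.14 bits/symbol.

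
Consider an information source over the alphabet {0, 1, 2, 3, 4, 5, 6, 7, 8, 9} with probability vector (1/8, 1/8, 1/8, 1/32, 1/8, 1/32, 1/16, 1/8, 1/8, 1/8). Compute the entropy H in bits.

Each probability is a power of 1/2, so log₂(1/p) is an integer.
H = Σ p·log₂(1/p) = 1/8·3 + 1/8·3 + 1/8·3 + 1/32·5 + 1/8·3 + 1/32·5 + 1/16·4 + 1/8·3 + 1/8·3 + 1/8·3 = 3.1875 bits.

3.1875 bits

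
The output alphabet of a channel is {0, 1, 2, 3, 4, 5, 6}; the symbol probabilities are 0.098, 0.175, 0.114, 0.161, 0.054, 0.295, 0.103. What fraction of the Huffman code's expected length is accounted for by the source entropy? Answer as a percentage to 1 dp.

98.2%

Entropy H = −Σ p log₂ p ≈ 2.6345 bits.
Huffman merges: 27/500+49/500→19/125; 103/1000+57/500→217/1000; 19/125+161/1000→313/1000; 7/40+217/1000→49/125; 59/200+313/1000→76/125; 49/125+76/125→1. L = 1341/500 ≈ 2.6820.
Efficiency = H/L = 2.6345/2.6820 = 98.2%.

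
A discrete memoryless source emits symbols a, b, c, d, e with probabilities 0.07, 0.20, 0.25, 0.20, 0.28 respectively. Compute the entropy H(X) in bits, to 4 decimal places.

H = −Σ pᵢ log₂ pᵢ.
−0.07·log₂(0.07) = 0.2686
−0.20·log₂(0.20) = 0.4644
−0.25·log₂(0.25) = 0.5000
−0.20·log₂(0.20) = 0.4644
−0.28·log₂(0.28) = 0.5142
Sum ≈ 2.2115 → 2.2115 bits.

2.2115 bits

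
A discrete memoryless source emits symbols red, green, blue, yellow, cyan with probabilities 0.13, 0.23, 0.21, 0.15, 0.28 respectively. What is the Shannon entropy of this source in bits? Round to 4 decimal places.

H = −Σ pᵢ log₂ pᵢ.
−0.13·log₂(0.13) = 0.3826
−0.23·log₂(0.23) = 0.4877
−0.21·log₂(0.21) = 0.4728
−0.15·log₂(0.15) = 0.4105
−0.28·log₂(0.28) = 0.5142
Sum ≈ 2.2679 → 2.2679 bits.

2.2679 bits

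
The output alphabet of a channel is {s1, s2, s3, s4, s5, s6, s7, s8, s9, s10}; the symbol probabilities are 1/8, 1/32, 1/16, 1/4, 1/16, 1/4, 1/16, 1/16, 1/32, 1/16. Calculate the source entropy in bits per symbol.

Each probability is a power of 1/2, so log₂(1/p) is an integer.
H = Σ p·log₂(1/p) = 1/8·3 + 1/32·5 + 1/16·4 + 1/4·2 + 1/16·4 + 1/4·2 + 1/16·4 + 1/16·4 + 1/32·5 + 1/16·4 = 2.9375 bits.

2.9375 bits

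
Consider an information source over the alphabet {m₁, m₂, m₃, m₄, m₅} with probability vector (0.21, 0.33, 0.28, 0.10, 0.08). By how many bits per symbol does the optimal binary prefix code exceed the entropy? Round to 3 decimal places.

0.041 bits

Entropy H = −Σ p log₂ p ≈ 2.1386 bits.
Huffman merges: 2/25+1/10→9/50; 9/50+21/100→39/100; 7/25+33/100→61/100; 39/100+61/100→1. L = 109/50 ≈ 2.1800.
L − H = 2.1800 − 2.1386 = 0.041 bits.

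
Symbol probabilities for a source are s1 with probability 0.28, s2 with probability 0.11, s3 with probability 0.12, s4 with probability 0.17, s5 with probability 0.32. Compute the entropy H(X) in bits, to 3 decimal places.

2.192 bits

H = −Σ pᵢ log₂ pᵢ.
−0.28·log₂(0.28) = 0.5142
−0.11·log₂(0.11) = 0.3503
−0.12·log₂(0.12) = 0.3671
−0.17·log₂(0.17) = 0.4346
−0.32·log₂(0.32) = 0.5260
Sum ≈ 2.1922 → 2.192 bits.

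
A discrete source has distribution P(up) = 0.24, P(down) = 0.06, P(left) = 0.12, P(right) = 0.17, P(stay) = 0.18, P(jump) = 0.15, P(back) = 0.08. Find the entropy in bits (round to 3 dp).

H = −Σ pᵢ log₂ pᵢ.
−0.24·log₂(0.24) = 0.4941
−0.06·log₂(0.06) = 0.2435
−0.12·log₂(0.12) = 0.3671
−0.17·log₂(0.17) = 0.4346
−0.18·log₂(0.18) = 0.4453
−0.15·log₂(0.15) = 0.4105
−0.08·log₂(0.08) = 0.2915
Sum ≈ 2.6867 → 2.687 bits.

2.687 bits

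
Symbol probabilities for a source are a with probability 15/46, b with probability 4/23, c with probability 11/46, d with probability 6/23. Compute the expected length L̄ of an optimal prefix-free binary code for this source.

Repeatedly combine the two least-probable nodes; the expected code length is the sum of the merged weights.
merge 4/23 + 11/46 → 19/46
merge 6/23 + 15/46 → 27/46
merge 19/46 + 27/46 → 1
L = 19/46 + 27/46 + 1 = 2 bits/symbol.

2 bits/symbol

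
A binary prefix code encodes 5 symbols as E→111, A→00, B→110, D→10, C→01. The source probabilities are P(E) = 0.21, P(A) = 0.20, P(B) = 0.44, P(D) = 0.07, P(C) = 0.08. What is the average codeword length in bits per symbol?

L̄ = Σ pᵢ·ℓᵢ = 0.21·3 + 0.20·2 + 0.44·3 + 0.07·2 + 0.08·2 = 2.65 bits/symbol.

2.65 bits/symbol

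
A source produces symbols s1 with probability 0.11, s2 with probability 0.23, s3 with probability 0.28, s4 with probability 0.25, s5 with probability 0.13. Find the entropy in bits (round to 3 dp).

H = −Σ pᵢ log₂ pᵢ.
−0.11·log₂(0.11) = 0.3503
−0.23·log₂(0.23) = 0.4877
−0.28·log₂(0.28) = 0.5142
−0.25·log₂(0.25) = 0.5000
−0.13·log₂(0.13) = 0.3826
Sum ≈ 2.2348 → 2.235 bits.

2.235 bits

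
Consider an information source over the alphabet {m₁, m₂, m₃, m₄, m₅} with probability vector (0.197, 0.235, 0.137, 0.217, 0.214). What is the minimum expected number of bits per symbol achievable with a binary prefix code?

2.334 bits/symbol

Repeatedly combine the two least-probable nodes; the expected code length is the sum of the merged weights.
merge 137/1000 + 197/1000 → 167/500
merge 107/500 + 217/1000 → 431/1000
merge 47/200 + 167/500 → 569/1000
merge 431/1000 + 569/1000 → 1
L = 167/500 + 431/1000 + 569/1000 + 1 = 1167/500 = 2.334 bits/symbol.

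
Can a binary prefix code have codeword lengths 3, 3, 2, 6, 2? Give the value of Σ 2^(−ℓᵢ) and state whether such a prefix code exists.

0.765625; yes

With common denominator 2^6 = 64: Σ 2^(−ℓᵢ) = 8/64 + 8/64 + 16/64 + 1/64 + 16/64 = 49/64 = 0.765625.
Kraft's inequality requires Σ ≤ 1; here Σ = 0.765625 ≤ 1, so such a prefix code exists.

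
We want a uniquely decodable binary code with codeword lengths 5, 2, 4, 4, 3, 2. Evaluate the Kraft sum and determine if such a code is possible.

With common denominator 2^5 = 32: Σ 2^(−ℓᵢ) = 1/32 + 8/32 + 2/32 + 2/32 + 4/32 + 8/32 = 25/32 = 0.78125.
Kraft's inequality requires Σ ≤ 1; here Σ = 0.78125 ≤ 1, so such a prefix code exists.

0.78125; yes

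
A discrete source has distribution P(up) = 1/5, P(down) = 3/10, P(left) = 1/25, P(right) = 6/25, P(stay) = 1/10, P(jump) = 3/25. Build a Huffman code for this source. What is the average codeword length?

2.4 bits/symbol

Repeatedly combine the two least-probable nodes; the expected code length is the sum of the merged weights.
merge 1/25 + 1/10 → 7/50
merge 3/25 + 7/50 → 13/50
merge 1/5 + 6/25 → 11/25
merge 13/50 + 3/10 → 14/25
merge 11/25 + 14/25 → 1
L = 7/50 + 13/50 + 11/25 + 14/25 + 1 = 12/5 = 2.4 bits/symbol.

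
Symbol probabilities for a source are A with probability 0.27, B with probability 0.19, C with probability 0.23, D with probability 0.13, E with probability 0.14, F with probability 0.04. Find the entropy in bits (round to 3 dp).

H = −Σ pᵢ log₂ pᵢ.
−0.27·log₂(0.27) = 0.5100
−0.19·log₂(0.19) = 0.4552
−0.23·log₂(0.23) = 0.4877
−0.13·log₂(0.13) = 0.3826
−0.14·log₂(0.14) = 0.3971
−0.04·log₂(0.04) = 0.1858
Sum ≈ 2.4184 → 2.418 bits.

2.418 bits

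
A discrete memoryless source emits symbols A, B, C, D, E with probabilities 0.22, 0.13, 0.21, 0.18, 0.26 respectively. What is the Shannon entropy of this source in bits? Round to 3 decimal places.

H = −Σ pᵢ log₂ pᵢ.
−0.22·log₂(0.22) = 0.4806
−0.13·log₂(0.13) = 0.3826
−0.21·log₂(0.21) = 0.4728
−0.18·log₂(0.18) = 0.4453
−0.26·log₂(0.26) = 0.5053
Sum ≈ 2.2866 → 2.287 bits.

2.287 bits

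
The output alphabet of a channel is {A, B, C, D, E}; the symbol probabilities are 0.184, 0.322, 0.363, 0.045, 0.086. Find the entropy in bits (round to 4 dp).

2.0122 bits

H = −Σ pᵢ log₂ pᵢ.
−0.184·log₂(0.184) = 0.4494
−0.322·log₂(0.322) = 0.5264
−0.363·log₂(0.363) = 0.5307
−0.045·log₂(0.045) = 0.2013
−0.086·log₂(0.086) = 0.3044
Sum ≈ 2.0122 → 2.0122 bits.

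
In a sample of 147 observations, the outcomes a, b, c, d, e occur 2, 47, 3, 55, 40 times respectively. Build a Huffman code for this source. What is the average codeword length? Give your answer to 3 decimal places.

1.966 bits/symbol

Probabilities are the counts divided by 147.
Repeatedly combine the two least-probable nodes; the expected code length is the sum of the merged weights.
merge 2/147 + 1/49 → 5/147
merge 5/147 + 40/147 → 15/49
merge 15/49 + 47/147 → 92/147
merge 55/147 + 92/147 → 1
L = 5/147 + 15/49 + 92/147 + 1 = 289/147 ≈ 1.966 bits/symbol.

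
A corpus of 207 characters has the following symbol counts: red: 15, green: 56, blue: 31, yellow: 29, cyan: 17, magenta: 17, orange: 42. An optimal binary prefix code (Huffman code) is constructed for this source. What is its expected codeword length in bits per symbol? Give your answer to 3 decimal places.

Probabilities are the counts divided by 207.
Repeatedly combine the two least-probable nodes; the expected code length is the sum of the merged weights.
merge 5/69 + 17/207 → 32/207
merge 17/207 + 29/207 → 2/9
merge 31/207 + 32/207 → 7/23
merge 14/69 + 2/9 → 88/207
merge 56/207 + 7/23 → 119/207
merge 88/207 + 119/207 → 1
L = 32/207 + 2/9 + 7/23 + 88/207 + 119/207 + 1 = 185/69 ≈ 2.681 bits/symbol.

2.681 bits/symbol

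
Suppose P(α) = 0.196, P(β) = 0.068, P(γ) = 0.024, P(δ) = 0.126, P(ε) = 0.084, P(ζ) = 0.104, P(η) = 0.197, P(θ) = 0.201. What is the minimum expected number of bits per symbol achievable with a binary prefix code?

2.87 bits/symbol

Repeatedly combine the two least-probable nodes; the expected code length is the sum of the merged weights.
merge 3/125 + 17/250 → 23/250
merge 21/250 + 23/250 → 22/125
merge 13/125 + 63/500 → 23/100
merge 22/125 + 49/250 → 93/250
merge 197/1000 + 201/1000 → 199/500
merge 23/100 + 93/250 → 301/500
merge 199/500 + 301/500 → 1
L = 23/250 + 22/125 + 23/100 + 93/250 + 199/500 + 301/500 + 1 = 287/100 = 2.87 bits/symbol.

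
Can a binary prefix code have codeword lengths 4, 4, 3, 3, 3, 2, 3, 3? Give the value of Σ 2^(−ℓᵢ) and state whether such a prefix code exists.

1; yes

With common denominator 2^4 = 16: Σ 2^(−ℓᵢ) = 1/16 + 1/16 + 2/16 + 2/16 + 2/16 + 4/16 + 2/16 + 2/16 = 16/16 = 1.
Kraft's inequality requires Σ ≤ 1; here Σ = 1 ≤ 1, so such a prefix code exists.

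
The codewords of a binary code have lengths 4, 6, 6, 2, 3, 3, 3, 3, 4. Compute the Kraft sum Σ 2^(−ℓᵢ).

0.90625

With common denominator 2^6 = 64: Σ 2^(−ℓᵢ) = 4/64 + 1/64 + 1/64 + 16/64 + 8/64 + 8/64 + 8/64 + 8/64 + 4/64 = 58/64 = 0.90625.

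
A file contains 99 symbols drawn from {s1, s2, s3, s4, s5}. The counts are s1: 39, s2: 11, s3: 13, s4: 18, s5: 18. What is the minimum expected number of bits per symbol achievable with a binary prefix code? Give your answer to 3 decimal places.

2.212 bits/symbol

Probabilities are the counts divided by 99.
Repeatedly combine the two least-probable nodes; the expected code length is the sum of the merged weights.
merge 1/9 + 13/99 → 8/33
merge 2/11 + 2/11 → 4/11
merge 8/33 + 4/11 → 20/33
merge 13/33 + 20/33 → 1
L = 8/33 + 4/11 + 20/33 + 1 = 73/33 ≈ 2.212 bits/symbol.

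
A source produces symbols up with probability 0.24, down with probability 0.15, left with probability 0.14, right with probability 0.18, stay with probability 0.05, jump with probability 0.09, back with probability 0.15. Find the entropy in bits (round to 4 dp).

H = −Σ pᵢ log₂ pᵢ.
−0.24·log₂(0.24) = 0.4941
−0.15·log₂(0.15) = 0.4105
−0.14·log₂(0.14) = 0.3971
−0.18·log₂(0.18) = 0.4453
−0.05·log₂(0.05) = 0.2161
−0.09·log₂(0.09) = 0.3127
−0.15·log₂(0.15) = 0.4105
Sum ≈ 2.6864 → 2.6864 bits.

2.6864 bits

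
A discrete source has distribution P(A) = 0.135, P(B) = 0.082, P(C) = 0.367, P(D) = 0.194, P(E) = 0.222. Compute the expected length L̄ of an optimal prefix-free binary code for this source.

2.217 bits/symbol

Repeatedly combine the two least-probable nodes; the expected code length is the sum of the merged weights.
merge 41/500 + 27/200 → 217/1000
merge 97/500 + 217/1000 → 411/1000
merge 111/500 + 367/1000 → 589/1000
merge 411/1000 + 589/1000 → 1
L = 217/1000 + 411/1000 + 589/1000 + 1 = 2217/1000 = 2.217 bits/symbol.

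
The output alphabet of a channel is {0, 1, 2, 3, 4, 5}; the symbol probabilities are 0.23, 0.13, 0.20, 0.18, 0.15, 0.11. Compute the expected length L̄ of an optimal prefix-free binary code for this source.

Repeatedly combine the two least-probable nodes; the expected code length is the sum of the merged weights.
merge 11/100 + 13/100 → 6/25
merge 3/20 + 9/50 → 33/100
merge 1/5 + 23/100 → 43/100
merge 6/25 + 33/100 → 57/100
merge 43/100 + 57/100 → 1
L = 6/25 + 33/100 + 43/100 + 57/100 + 1 = 257/100 = 2.57 bits/symbol.

2.57 bits/symbol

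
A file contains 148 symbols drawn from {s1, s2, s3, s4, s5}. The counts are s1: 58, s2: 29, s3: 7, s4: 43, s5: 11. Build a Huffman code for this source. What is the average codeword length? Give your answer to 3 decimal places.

2.047 bits/symbol

Probabilities are the counts divided by 148.
Repeatedly combine the two least-probable nodes; the expected code length is the sum of the merged weights.
merge 7/148 + 11/148 → 9/74
merge 9/74 + 29/148 → 47/148
merge 43/148 + 47/148 → 45/74
merge 29/74 + 45/74 → 1
L = 9/74 + 47/148 + 45/74 + 1 = 303/148 ≈ 2.047 bits/symbol.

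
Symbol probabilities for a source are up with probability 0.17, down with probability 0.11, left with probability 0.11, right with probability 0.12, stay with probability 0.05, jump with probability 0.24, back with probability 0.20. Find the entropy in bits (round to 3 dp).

2.677 bits

H = −Σ pᵢ log₂ pᵢ.
−0.17·log₂(0.17) = 0.4346
−0.11·log₂(0.11) = 0.3503
−0.11·log₂(0.11) = 0.3503
−0.12·log₂(0.12) = 0.3671
−0.05·log₂(0.05) = 0.2161
−0.24·log₂(0.24) = 0.4941
−0.20·log₂(0.20) = 0.4644
Sum ≈ 2.6768 → 2.677 bits.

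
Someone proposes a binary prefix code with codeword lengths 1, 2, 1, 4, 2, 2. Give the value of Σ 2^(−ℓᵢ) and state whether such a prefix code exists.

With common denominator 2^4 = 16: Σ 2^(−ℓᵢ) = 8/16 + 4/16 + 8/16 + 1/16 + 4/16 + 4/16 = 29/16 = 1.8125.
Kraft's inequality requires Σ ≤ 1; here Σ = 1.8125 > 1, so no such prefix code exists.

1.8125; no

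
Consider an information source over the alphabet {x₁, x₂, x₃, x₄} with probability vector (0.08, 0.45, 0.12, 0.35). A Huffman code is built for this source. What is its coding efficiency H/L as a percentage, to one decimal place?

97.5%

Entropy H = −Σ p log₂ p ≈ 1.7071 bits.
Huffman merges: 2/25+3/25→1/5; 1/5+7/20→11/20; 9/20+11/20→1. L = 7/4 ≈ 1.7500.
Efficiency = H/L = 1.7071/1.7500 = 97.5%.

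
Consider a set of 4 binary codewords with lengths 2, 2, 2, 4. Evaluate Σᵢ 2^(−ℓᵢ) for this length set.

0.8125

With common denominator 2^4 = 16: Σ 2^(−ℓᵢ) = 4/16 + 4/16 + 4/16 + 1/16 = 13/16 = 0.8125.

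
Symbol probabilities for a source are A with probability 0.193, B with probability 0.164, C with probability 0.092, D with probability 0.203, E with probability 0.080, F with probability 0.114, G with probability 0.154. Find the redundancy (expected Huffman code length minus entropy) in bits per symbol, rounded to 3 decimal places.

0.042 bits

Entropy H = −Σ p log₂ p ≈ 2.7338 bits.
Huffman merges: 2/25+23/250→43/250; 57/500+77/500→67/250; 41/250+43/250→42/125; 193/1000+203/1000→99/250; 67/250+42/125→151/250; 99/250+151/250→1. L = 347/125 ≈ 2.7760.
L − H = 2.7760 − 2.7338 = 0.042 bits.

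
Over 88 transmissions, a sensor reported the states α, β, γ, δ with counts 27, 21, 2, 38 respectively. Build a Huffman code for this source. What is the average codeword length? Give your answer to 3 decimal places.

1.830 bits/symbol

Probabilities are the counts divided by 88.
Repeatedly combine the two least-probable nodes; the expected code length is the sum of the merged weights.
merge 1/44 + 21/88 → 23/88
merge 23/88 + 27/88 → 25/44
merge 19/44 + 25/44 → 1
L = 23/88 + 25/44 + 1 = 161/88 ≈ 1.830 bits/symbol.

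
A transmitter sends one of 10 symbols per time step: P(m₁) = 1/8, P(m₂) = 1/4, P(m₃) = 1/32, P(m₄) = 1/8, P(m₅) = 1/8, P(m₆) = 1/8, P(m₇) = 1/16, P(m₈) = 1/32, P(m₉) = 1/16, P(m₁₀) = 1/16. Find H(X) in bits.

3.0625 bits

Each probability is a power of 1/2, so log₂(1/p) is an integer.
H = Σ p·log₂(1/p) = 1/8·3 + 1/4·2 + 1/32·5 + 1/8·3 + 1/8·3 + 1/8·3 + 1/16·4 + 1/32·5 + 1/16·4 + 1/16·4 = 3.0625 bits.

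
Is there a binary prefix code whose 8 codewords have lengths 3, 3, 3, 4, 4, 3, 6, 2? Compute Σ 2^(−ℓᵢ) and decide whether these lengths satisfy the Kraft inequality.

With common denominator 2^6 = 64: Σ 2^(−ℓᵢ) = 8/64 + 8/64 + 8/64 + 4/64 + 4/64 + 8/64 + 1/64 + 16/64 = 57/64 = 0.890625.
Kraft's inequality requires Σ ≤ 1; here Σ = 0.890625 ≤ 1, so such a prefix code exists.

0.890625; yes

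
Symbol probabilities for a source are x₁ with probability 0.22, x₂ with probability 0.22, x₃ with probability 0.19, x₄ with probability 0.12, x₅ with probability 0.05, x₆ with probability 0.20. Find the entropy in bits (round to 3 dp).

H = −Σ pᵢ log₂ pᵢ.
−0.22·log₂(0.22) = 0.4806
−0.22·log₂(0.22) = 0.4806
−0.19·log₂(0.19) = 0.4552
−0.12·log₂(0.12) = 0.3671
−0.05·log₂(0.05) = 0.2161
−0.20·log₂(0.20) = 0.4644
Sum ≈ 2.4639 → 2.464 bits.

2.464 bits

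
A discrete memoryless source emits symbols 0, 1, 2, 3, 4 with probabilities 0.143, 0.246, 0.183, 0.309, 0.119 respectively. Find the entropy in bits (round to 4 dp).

H = −Σ pᵢ log₂ pᵢ.
−0.143·log₂(0.143) = 0.4012
−0.246·log₂(0.246) = 0.4977
−0.183·log₂(0.183) = 0.4484
−0.309·log₂(0.309) = 0.5235
−0.119·log₂(0.119) = 0.3654
Sum ≈ 2.2363 → 2.2363 bits.

2.2363 bits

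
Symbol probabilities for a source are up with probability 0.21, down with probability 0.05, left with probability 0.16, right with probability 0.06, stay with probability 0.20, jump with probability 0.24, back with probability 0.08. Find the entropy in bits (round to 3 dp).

2.605 bits

H = −Σ pᵢ log₂ pᵢ.
−0.21·log₂(0.21) = 0.4728
−0.05·log₂(0.05) = 0.2161
−0.16·log₂(0.16) = 0.4230
−0.06·log₂(0.06) = 0.2435
−0.20·log₂(0.20) = 0.4644
−0.24·log₂(0.24) = 0.4941
−0.08·log₂(0.08) = 0.2915
Sum ≈ 2.6055 → 2.605 bits.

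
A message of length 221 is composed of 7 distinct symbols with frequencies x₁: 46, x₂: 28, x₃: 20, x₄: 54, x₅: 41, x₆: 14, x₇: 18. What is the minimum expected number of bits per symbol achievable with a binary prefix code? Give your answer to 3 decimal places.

2.692 bits/symbol

Probabilities are the counts divided by 221.
Repeatedly combine the two least-probable nodes; the expected code length is the sum of the merged weights.
merge 14/221 + 18/221 → 32/221
merge 20/221 + 28/221 → 48/221
merge 32/221 + 41/221 → 73/221
merge 46/221 + 48/221 → 94/221
merge 54/221 + 73/221 → 127/221
merge 94/221 + 127/221 → 1
L = 32/221 + 48/221 + 73/221 + 94/221 + 127/221 + 1 = 35/13 ≈ 2.692 bits/symbol.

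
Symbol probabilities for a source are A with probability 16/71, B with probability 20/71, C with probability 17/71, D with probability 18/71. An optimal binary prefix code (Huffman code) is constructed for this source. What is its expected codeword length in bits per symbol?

2 bits/symbol

Repeatedly combine the two least-probable nodes; the expected code length is the sum of the merged weights.
merge 16/71 + 17/71 → 33/71
merge 18/71 + 20/71 → 38/71
merge 33/71 + 38/71 → 1
L = 33/71 + 38/71 + 1 = 2 bits/symbol.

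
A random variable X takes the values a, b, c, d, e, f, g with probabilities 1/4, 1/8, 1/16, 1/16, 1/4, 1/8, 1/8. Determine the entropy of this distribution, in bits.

Each probability is a power of 1/2, so log₂(1/p) is an integer.
H = Σ p·log₂(1/p) = 1/4·2 + 1/8·3 + 1/16·4 + 1/16·4 + 1/4·2 + 1/8·3 + 1/8·3 = 2.625 bits.

2.625 bits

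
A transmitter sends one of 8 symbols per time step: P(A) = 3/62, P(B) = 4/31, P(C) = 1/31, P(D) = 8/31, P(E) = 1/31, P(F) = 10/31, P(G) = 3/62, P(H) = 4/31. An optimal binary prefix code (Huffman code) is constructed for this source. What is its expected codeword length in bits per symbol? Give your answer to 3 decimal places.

2.581 bits/symbol

Repeatedly combine the two least-probable nodes; the expected code length is the sum of the merged weights.
merge 1/31 + 1/31 → 2/31
merge 3/62 + 3/62 → 3/31
merge 2/31 + 3/31 → 5/31
merge 4/31 + 4/31 → 8/31
merge 5/31 + 8/31 → 13/31
merge 8/31 + 10/31 → 18/31
merge 13/31 + 18/31 → 1
L = 2/31 + 3/31 + 5/31 + 8/31 + 13/31 + 18/31 + 1 = 80/31 ≈ 2.581 bits/symbol.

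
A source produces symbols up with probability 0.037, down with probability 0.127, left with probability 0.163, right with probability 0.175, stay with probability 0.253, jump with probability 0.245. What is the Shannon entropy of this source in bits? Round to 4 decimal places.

2.4195 bits

H = −Σ pᵢ log₂ pᵢ.
−0.037·log₂(0.037) = 0.1760
−0.127·log₂(0.127) = 0.3781
−0.163·log₂(0.163) = 0.4266
−0.175·log₂(0.175) = 0.4401
−0.253·log₂(0.253) = 0.5016
−0.245·log₂(0.245) = 0.4971
Sum ≈ 2.4195 → 2.4195 bits.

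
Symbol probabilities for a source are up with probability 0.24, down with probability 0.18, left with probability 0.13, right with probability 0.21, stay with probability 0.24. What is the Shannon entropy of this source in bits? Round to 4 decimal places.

2.2890 bits

H = −Σ pᵢ log₂ pᵢ.
−0.24·log₂(0.24) = 0.4941
−0.18·log₂(0.18) = 0.4453
−0.13·log₂(0.13) = 0.3826
−0.21·log₂(0.21) = 0.4728
−0.24·log₂(0.24) = 0.4941
Sum ≈ 2.2890 → 2.2890 bits.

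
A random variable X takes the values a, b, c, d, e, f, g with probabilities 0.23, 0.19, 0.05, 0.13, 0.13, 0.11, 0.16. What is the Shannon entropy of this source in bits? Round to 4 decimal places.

H = −Σ pᵢ log₂ pᵢ.
−0.23·log₂(0.23) = 0.4877
−0.19·log₂(0.19) = 0.4552
−0.05·log₂(0.05) = 0.2161
−0.13·log₂(0.13) = 0.3826
−0.13·log₂(0.13) = 0.3826
−0.11·log₂(0.11) = 0.3503
−0.16·log₂(0.16) = 0.4230
Sum ≈ 2.6976 → 2.6976 bits.

2.6976 bits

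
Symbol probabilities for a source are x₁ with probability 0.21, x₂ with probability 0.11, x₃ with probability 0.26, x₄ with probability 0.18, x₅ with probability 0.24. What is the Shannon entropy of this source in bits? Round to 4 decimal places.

2.2678 bits

H = −Σ pᵢ log₂ pᵢ.
−0.21·log₂(0.21) = 0.4728
−0.11·log₂(0.11) = 0.3503
−0.26·log₂(0.26) = 0.5053
−0.18·log₂(0.18) = 0.4453
−0.24·log₂(0.24) = 0.4941
Sum ≈ 2.2678 → 2.2678 bits.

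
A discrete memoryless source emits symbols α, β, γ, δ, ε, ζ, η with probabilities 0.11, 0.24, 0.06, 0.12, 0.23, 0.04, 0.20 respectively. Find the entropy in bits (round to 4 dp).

H = −Σ pᵢ log₂ pᵢ.
−0.11·log₂(0.11) = 0.3503
−0.24·log₂(0.24) = 0.4941
−0.06·log₂(0.06) = 0.2435
−0.12·log₂(0.12) = 0.3671
−0.23·log₂(0.23) = 0.4877
−0.04·log₂(0.04) = 0.1858
−0.20·log₂(0.20) = 0.4644
Sum ≈ 2.5928 → 2.5928 bits.

2.5928 bits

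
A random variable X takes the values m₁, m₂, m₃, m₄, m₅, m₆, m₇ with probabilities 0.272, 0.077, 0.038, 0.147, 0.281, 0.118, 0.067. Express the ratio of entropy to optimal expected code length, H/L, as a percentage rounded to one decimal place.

98.8%

Entropy H = −Σ p log₂ p ≈ 2.5213 bits.
Huffman merges: 19/500+67/1000→21/200; 77/1000+21/200→91/500; 59/500+147/1000→53/200; 91/500+53/200→447/1000; 34/125+281/1000→553/1000; 447/1000+553/1000→1. L = 319/125 ≈ 2.5520.
Efficiency = H/L = 2.5213/2.5520 = 98.8%.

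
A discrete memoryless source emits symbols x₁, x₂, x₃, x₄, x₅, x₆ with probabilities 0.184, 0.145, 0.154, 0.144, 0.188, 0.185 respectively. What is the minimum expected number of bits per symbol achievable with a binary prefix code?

Repeatedly combine the two least-probable nodes; the expected code length is the sum of the merged weights.
merge 18/125 + 29/200 → 289/1000
merge 77/500 + 23/125 → 169/500
merge 37/200 + 47/250 → 373/1000
merge 289/1000 + 169/500 → 627/1000
merge 373/1000 + 627/1000 → 1
L = 289/1000 + 169/500 + 373/1000 + 627/1000 + 1 = 2627/1000 = 2.627 bits/symbol.

2.627 bits/symbol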